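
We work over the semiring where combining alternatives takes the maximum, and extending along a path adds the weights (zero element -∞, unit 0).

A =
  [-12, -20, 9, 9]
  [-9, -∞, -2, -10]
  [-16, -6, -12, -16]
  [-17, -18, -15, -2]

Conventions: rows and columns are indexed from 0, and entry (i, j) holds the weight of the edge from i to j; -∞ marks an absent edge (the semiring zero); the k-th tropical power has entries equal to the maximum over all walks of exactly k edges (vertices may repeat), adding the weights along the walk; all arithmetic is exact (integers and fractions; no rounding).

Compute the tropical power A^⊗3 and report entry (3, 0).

A^⊗2:
  [-7, 3, -3, 7]
  [-18, -8, 0, 0]
  [-15, -18, -7, -7]
  [-19, -20, -8, -4]
A^⊗3:
  [-6, -9, 2, 5]
  [-16, -6, -9, -2]
  [-23, -13, -6, -6]
  [-21, -14, -10, -6]
Key observation: the optimum is the walk 3->3->3->0, with weight (-2) + (-2) + (-17) = -21.
Optimal value attained by: walk 3->3->3->0.
Answer: (A^⊗3)[3][0] = -21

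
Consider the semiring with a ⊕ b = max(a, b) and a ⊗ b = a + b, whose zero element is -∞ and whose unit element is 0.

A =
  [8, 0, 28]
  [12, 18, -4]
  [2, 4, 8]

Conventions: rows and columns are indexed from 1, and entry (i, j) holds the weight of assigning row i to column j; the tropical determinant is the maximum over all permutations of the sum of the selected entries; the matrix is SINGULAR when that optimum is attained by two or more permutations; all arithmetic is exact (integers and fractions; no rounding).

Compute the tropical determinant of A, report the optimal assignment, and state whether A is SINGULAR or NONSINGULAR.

σ = (1, 2, 3): 8 + 18 + 8 = 34
σ = (1, 3, 2): 8 + (-4) + 4 = 8
σ = (2, 1, 3): 0 + 12 + 8 = 20
σ = (2, 3, 1): 0 + (-4) + 2 = -2
σ = (3, 1, 2): 28 + 12 + 4 = 44
σ = (3, 2, 1): 28 + 18 + 2 = 48
Optimal value attained by: σ = (3, 2, 1).
Answer: det⊕(A) = 48; verdict: NONSINGULAR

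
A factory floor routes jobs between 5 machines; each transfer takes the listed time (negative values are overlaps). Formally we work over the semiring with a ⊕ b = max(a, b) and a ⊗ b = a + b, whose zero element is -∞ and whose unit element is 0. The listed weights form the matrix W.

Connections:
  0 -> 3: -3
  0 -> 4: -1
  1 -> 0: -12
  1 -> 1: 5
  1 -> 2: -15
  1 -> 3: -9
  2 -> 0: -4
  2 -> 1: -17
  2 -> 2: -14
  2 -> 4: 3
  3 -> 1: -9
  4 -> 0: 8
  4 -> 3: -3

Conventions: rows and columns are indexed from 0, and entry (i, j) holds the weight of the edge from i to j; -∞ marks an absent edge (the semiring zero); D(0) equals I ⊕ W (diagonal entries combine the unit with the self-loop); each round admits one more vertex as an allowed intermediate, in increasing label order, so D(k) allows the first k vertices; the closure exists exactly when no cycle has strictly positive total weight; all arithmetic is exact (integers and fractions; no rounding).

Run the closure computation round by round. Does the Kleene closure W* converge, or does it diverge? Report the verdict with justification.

Detection: at round 0, diagonal entry (1, 1) turns strictly positive.
Key observation: the cycle 1->1 has total weight 5, which is strictly positive.
Answer: DIVERGES — positive cycle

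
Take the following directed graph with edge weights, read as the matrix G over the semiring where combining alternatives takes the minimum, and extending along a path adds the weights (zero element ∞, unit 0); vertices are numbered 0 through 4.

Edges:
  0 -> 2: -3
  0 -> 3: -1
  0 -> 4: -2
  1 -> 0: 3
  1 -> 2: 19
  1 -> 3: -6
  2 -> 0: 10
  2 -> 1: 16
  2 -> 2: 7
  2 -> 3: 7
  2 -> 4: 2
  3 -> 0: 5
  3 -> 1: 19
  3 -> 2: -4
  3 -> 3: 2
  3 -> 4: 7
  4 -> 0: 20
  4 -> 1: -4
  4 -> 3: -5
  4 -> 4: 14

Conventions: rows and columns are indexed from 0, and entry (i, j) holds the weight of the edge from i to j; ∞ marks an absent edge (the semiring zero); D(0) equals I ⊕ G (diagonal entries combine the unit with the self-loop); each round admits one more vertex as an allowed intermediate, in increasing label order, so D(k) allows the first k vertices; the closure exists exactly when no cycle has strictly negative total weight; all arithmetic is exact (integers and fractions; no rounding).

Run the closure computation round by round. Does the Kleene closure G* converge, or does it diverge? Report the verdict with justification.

D(0):
  [0, ∞, -3, -1, -2]
  [3, 0, 19, -6, ∞]
  [10, 16, 0, 7, 2]
  [5, 19, -4, 0, 7]
  [20, -4, ∞, -5, 0]
D(1):
  [0, ∞, -3, -1, -2]
  [3, 0, 0, -6, 1]
  [10, 16, 0, 7, 2]
  [5, 19, -4, 0, 3]
  [20, -4, 17, -5, 0]
Detection: at round 2, diagonal entry (4, 4) turns strictly negative.
Key observation: the cycle 4->1->0->4 has total weight (-4) + 3 + (-2), which is strictly negative.
Answer: DIVERGES — negative cycle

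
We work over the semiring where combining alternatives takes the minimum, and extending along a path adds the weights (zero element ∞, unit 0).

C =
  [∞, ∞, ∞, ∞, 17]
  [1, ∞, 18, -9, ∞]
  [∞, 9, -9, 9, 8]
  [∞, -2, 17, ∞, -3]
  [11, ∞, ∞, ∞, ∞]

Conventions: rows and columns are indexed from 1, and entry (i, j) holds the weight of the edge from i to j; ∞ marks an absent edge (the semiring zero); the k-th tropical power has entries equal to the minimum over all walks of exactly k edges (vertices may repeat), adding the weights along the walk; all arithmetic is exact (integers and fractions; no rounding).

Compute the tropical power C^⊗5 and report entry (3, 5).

C^⊗2:
  [28, ∞, ∞, ∞, ∞]
  [∞, -11, 8, 27, -12]
  [10, 0, -18, 0, -1]
  [-1, 26, 8, -11, 25]
  [∞, ∞, ∞, ∞, 28]
C^⊗3:
  [∞, ∞, ∞, ∞, 45]
  [-10, 17, -1, -20, 16]
  [1, -9, -27, -9, -10]
  [27, -13, -1, 17, -14]
  [39, ∞, ∞, ∞, ∞]
C^⊗4:
  [56, ∞, ∞, ∞, ∞]
  [18, -22, -10, 8, -23]
  [-8, -18, -36, -18, -19]
  [-12, 8, -10, -22, 7]
  [∞, ∞, ∞, ∞, 56]
C^⊗5:
  [∞, ∞, ∞, ∞, 73]
  [-21, -1, -19, -31, -2]
  [-17, -27, -45, -27, -28]
  [9, -24, -19, -1, -25]
  [67, ∞, ∞, ∞, ∞]
Key observation: the optimum is the walk 3->3->3->3->3->5, with weight (-9) + (-9) + (-9) + (-9) + 8 = -28.
Optimal value attained by: walk 3->3->3->3->3->5.
Answer: (C^⊗5)[3][5] = -28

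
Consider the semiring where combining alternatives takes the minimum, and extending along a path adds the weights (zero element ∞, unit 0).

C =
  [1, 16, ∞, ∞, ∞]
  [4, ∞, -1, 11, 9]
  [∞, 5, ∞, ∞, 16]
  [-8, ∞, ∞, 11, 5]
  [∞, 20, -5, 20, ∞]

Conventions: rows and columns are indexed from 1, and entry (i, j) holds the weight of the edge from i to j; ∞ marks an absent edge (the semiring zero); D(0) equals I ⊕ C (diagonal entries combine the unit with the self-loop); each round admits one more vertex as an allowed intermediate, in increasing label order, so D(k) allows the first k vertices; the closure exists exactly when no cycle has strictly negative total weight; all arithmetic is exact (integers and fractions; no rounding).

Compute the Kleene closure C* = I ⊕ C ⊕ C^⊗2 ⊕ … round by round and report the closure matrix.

D(0):
  [0, 16, ∞, ∞, ∞]
  [4, 0, -1, 11, 9]
  [∞, 5, 0, ∞, 16]
  [-8, ∞, ∞, 0, 5]
  [∞, 20, -5, 20, 0]
D(1):
  [0, 16, ∞, ∞, ∞]
  [4, 0, -1, 11, 9]
  [∞, 5, 0, ∞, 16]
  [-8, 8, ∞, 0, 5]
  [∞, 20, -5, 20, 0]
D(2):
  [0, 16, 15, 27, 25]
  [4, 0, -1, 11, 9]
  [9, 5, 0, 16, 14]
  [-8, 8, 7, 0, 5]
  [24, 20, -5, 20, 0]
D(3):
  [0, 16, 15, 27, 25]
  [4, 0, -1, 11, 9]
  [9, 5, 0, 16, 14]
  [-8, 8, 7, 0, 5]
  [4, 0, -5, 11, 0]
D(4):
  [0, 16, 15, 27, 25]
  [3, 0, -1, 11, 9]
  [8, 5, 0, 16, 14]
  [-8, 8, 7, 0, 5]
  [3, 0, -5, 11, 0]
D(5):
  [0, 16, 15, 27, 25]
  [3, 0, -1, 11, 9]
  [8, 5, 0, 16, 14]
  [-8, 5, 0, 0, 5]
  [3, 0, -5, 11, 0]
Answer: C* = [[0, 16, 15, 27, 25], [3, 0, -1, 11, 9], [8, 5, 0, 16, 14], [-8, 5, 0, 0, 5], [3, 0, -5, 11, 0]]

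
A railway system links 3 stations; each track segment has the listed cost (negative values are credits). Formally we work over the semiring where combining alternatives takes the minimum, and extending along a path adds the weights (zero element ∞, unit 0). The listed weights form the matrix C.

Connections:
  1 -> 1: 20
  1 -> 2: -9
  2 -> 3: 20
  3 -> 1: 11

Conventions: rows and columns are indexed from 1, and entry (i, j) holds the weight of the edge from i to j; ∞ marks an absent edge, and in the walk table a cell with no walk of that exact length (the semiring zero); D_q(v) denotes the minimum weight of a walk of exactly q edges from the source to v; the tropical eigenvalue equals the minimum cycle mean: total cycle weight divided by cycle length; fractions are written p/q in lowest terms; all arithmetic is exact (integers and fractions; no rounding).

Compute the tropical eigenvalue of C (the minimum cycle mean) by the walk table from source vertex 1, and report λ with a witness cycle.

q=0: [0, ∞, ∞]
q=1: [20, -9, ∞]
q=2: [40, 11, 11]
q=3: [22, 31, 31]
Optimal cycle mean attained by: cycle 1->2->3->1, total (-9) + 20 + 11, length 3.
Answer: λ = 22/3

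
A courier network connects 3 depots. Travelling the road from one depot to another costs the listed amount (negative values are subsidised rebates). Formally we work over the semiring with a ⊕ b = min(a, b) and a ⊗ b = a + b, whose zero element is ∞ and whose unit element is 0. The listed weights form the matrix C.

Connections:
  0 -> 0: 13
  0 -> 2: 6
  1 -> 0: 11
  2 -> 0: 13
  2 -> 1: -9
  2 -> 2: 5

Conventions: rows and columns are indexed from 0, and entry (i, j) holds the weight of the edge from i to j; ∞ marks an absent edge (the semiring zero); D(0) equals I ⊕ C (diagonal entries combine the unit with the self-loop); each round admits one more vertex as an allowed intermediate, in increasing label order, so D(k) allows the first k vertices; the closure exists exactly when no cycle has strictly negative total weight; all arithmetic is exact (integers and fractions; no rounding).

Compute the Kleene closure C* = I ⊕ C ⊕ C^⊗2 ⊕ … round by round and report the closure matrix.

D(0):
  [0, ∞, 6]
  [11, 0, ∞]
  [13, -9, 0]
D(1):
  [0, ∞, 6]
  [11, 0, 17]
  [13, -9, 0]
D(2):
  [0, ∞, 6]
  [11, 0, 17]
  [2, -9, 0]
D(3):
  [0, -3, 6]
  [11, 0, 17]
  [2, -9, 0]
Answer: C* = [[0, -3, 6], [11, 0, 17], [2, -9, 0]]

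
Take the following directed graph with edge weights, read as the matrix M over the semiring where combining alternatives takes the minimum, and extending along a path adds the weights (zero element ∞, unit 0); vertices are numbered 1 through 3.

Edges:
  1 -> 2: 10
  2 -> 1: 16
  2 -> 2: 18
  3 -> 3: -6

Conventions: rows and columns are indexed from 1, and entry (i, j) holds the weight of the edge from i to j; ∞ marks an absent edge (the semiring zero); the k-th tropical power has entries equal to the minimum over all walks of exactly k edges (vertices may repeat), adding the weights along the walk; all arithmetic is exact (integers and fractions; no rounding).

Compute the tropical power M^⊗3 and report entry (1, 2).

M^⊗2:
  [26, 28, ∞]
  [34, 26, ∞]
  [∞, ∞, -12]
M^⊗3:
  [44, 36, ∞]
  [42, 44, ∞]
  [∞, ∞, -18]
Key observation: the optimum is the walk 1->2->1->2, with weight 10 + 16 + 10 = 36.
Optimal value attained by: walk 1->2->1->2.
Answer: (M^⊗3)[1][2] = 36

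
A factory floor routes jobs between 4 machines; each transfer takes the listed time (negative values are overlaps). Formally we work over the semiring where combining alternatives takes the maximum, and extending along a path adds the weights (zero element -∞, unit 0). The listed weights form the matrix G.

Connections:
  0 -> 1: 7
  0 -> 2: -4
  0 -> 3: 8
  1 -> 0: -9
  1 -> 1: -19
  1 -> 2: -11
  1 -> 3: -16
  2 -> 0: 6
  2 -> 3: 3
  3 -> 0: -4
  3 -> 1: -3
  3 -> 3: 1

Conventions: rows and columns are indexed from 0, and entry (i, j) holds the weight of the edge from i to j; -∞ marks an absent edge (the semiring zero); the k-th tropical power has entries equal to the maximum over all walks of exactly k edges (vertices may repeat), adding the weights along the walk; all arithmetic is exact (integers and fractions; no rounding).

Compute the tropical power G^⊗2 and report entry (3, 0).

G^⊗2:
  [4, 5, -4, 9]
  [-5, -2, -13, -1]
  [-1, 13, 2, 14]
  [-3, 3, -8, 4]
Key observation: the optimum is the walk 3->3->0, with weight 1 + (-4) = -3.
Optimal value attained by: walk 3->3->0.
Answer: (G^⊗2)[3][0] = -3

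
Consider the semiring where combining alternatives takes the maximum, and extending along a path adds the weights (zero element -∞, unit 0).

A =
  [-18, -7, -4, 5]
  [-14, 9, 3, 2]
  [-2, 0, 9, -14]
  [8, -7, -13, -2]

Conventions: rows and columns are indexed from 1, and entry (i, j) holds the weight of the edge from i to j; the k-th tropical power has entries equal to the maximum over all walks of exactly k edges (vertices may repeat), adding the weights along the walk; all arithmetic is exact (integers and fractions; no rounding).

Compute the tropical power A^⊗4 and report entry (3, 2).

A^⊗2:
  [13, 2, 5, 3]
  [10, 18, 12, 11]
  [7, 9, 18, 3]
  [6, 2, 4, 13]
A^⊗3:
  [11, 11, 14, 18]
  [19, 27, 21, 20]
  [16, 18, 27, 12]
  [21, 11, 13, 11]
A^⊗4:
  [26, 20, 23, 16]
  [28, 36, 30, 29]
  [25, 27, 36, 21]
  [19, 20, 22, 26]
Key observation: the optimum is the walk 3->2->2->2->2, with weight 0 + 9 + 9 + 9 = 27.
Optimal value attained by: walk 3->2->2->2->2.
Answer: (A^⊗4)[3][2] = 27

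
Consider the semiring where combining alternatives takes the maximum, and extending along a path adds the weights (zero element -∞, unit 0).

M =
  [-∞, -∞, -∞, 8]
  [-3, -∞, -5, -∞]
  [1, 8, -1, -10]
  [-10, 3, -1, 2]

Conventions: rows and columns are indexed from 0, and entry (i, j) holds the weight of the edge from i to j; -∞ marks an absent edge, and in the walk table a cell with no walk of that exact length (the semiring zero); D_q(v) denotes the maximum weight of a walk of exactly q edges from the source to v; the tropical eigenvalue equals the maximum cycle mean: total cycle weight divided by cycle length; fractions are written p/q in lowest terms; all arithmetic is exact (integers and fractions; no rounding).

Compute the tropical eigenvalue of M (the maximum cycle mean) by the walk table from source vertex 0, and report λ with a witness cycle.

q=0: [0, -∞, -∞, -∞]
q=1: [-∞, -∞, -∞, 8]
q=2: [-2, 11, 7, 10]
q=3: [8, 15, 9, 12]
q=4: [12, 17, 11, 16]
Optimal cycle mean attained by: cycle 0->3->2->1->0, total 8 + (-1) + 8 + (-3), length 4.
Answer: λ = 3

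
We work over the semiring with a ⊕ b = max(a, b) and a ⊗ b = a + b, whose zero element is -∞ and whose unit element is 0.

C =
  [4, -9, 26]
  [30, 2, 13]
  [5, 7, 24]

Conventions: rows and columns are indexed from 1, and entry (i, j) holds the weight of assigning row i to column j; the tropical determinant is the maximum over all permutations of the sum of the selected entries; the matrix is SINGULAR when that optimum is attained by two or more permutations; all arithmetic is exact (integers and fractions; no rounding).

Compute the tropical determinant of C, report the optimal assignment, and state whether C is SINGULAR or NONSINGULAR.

σ = (1, 2, 3): 4 + 2 + 24 = 30
σ = (1, 3, 2): 4 + 13 + 7 = 24
σ = (2, 1, 3): (-9) + 30 + 24 = 45
σ = (2, 3, 1): (-9) + 13 + 5 = 9
σ = (3, 1, 2): 26 + 30 + 7 = 63
σ = (3, 2, 1): 26 + 2 + 5 = 33
Optimal value attained by: σ = (3, 1, 2).
Answer: det⊕(C) = 63; verdict: NONSINGULAR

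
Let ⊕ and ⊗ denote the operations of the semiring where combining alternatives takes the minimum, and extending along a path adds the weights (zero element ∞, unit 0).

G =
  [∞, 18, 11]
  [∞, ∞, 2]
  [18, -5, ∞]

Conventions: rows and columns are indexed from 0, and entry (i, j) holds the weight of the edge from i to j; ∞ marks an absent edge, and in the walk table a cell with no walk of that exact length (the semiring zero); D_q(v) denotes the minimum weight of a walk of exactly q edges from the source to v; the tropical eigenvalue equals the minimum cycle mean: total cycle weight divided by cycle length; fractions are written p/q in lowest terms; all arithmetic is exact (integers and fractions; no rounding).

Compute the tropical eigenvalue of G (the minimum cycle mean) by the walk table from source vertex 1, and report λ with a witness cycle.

q=0: [∞, 0, ∞]
q=1: [∞, ∞, 2]
q=2: [20, -3, ∞]
q=3: [∞, 38, -1]
Optimal cycle mean attained by: cycle 1->2->1, total 2 + (-5), length 2.
Answer: λ = -3/2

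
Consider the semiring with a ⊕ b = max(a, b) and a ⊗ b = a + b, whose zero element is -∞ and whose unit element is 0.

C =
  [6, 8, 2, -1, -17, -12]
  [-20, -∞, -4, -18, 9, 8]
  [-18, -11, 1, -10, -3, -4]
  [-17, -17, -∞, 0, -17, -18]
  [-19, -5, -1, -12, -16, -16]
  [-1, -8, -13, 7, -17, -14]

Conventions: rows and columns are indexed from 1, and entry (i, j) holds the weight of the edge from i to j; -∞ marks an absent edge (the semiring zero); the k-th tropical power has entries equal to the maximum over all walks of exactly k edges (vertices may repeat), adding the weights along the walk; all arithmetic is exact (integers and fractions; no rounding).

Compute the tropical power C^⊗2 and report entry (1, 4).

C^⊗2:
  [12, 14, 8, 5, 17, 16]
  [7, 4, 8, 15, -7, -6]
  [-5, -8, 2, 3, -2, -3]
  [-11, -9, -15, 0, -8, -9]
  [-13, -11, 0, -9, 4, 3]
  [5, 7, 1, 7, 1, 0]
Key observation: the optimum is the walk 1->1->4, with weight 6 + (-1) = 5.
Optimal value attained by: walk 1->1->4.
Answer: (C^⊗2)[1][4] = 5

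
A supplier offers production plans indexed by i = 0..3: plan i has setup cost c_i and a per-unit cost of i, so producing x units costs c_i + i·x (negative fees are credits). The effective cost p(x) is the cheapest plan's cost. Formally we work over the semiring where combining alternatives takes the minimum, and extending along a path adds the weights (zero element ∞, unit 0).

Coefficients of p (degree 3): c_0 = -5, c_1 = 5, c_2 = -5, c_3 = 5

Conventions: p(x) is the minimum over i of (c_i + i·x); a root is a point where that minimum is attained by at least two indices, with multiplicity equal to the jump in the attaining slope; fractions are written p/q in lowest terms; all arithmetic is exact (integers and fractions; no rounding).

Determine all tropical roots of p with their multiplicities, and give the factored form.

hull edge (i=0, c=-5) to (i=2, c=-5): slope 0, span 2
hull edge (i=2, c=-5) to (i=3, c=5): slope 10, span 1
Factored form: p(x) = 5 ⊗ (x ⊕ (-10)) ⊗ (x ⊕ 0) ⊗ (x ⊕ 0)
Answer: roots = -10 (mult 1), 0 (mult 2)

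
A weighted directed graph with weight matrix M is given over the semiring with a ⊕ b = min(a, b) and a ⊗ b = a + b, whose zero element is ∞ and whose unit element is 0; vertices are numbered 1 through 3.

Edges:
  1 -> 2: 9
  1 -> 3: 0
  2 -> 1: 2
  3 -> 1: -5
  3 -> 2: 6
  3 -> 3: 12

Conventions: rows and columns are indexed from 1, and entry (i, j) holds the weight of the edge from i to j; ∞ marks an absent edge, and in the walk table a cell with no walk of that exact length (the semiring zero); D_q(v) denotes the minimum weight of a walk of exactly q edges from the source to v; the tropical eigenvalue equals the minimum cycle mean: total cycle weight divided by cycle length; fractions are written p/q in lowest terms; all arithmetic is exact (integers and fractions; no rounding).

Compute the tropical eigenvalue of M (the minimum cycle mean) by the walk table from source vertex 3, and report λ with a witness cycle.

q=0: [∞, ∞, 0]
q=1: [-5, 6, 12]
q=2: [7, 4, -5]
q=3: [-10, 1, 7]
Optimal cycle mean attained by: cycle 1->3->1, total 0 + (-5), length 2.
Answer: λ = -5/2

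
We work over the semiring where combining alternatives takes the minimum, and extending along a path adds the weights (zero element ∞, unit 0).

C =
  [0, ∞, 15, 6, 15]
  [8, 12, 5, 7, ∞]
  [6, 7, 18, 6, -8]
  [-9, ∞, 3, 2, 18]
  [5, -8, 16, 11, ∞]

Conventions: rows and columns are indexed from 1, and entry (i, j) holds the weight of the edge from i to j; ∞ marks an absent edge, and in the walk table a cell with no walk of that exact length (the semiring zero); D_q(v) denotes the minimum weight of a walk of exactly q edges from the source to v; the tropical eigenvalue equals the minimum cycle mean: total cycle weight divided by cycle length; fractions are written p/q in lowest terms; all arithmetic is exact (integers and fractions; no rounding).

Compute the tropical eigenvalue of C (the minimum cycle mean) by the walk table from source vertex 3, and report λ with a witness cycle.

q=0: [∞, ∞, 0, ∞, ∞]
q=1: [6, 7, 18, 6, -8]
q=2: [-3, -16, 8, 3, 10]
q=3: [-8, -4, -11, -9, 0]
q=4: [-18, -8, -6, -7, -19]
q=5: [-18, -27, -4, -12, -14]
Optimal cycle mean attained by: cycle 2->3->5->2, total 5 + (-8) + (-8), length 3.
Answer: λ = -11/3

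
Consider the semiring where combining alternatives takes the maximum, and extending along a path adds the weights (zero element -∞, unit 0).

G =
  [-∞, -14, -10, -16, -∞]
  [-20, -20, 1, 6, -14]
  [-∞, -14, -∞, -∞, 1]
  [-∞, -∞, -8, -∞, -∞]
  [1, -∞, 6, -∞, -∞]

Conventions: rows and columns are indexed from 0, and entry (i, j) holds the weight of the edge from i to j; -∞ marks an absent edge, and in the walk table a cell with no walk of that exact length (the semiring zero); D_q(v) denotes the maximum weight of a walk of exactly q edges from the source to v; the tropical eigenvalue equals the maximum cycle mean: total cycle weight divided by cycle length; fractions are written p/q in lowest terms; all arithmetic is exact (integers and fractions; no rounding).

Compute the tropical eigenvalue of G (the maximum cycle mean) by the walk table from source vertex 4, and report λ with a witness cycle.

q=0: [-∞, -∞, -∞, -∞, 0]
q=1: [1, -∞, 6, -∞, -∞]
q=2: [-∞, -8, -9, -15, 7]
q=3: [8, -23, 13, -2, -8]
q=4: [-7, -1, -2, -8, 14]
q=5: [15, -16, 20, 5, -1]
Optimal cycle mean attained by: cycle 2->4->2, total 1 + 6, length 2.
Answer: λ = 7/2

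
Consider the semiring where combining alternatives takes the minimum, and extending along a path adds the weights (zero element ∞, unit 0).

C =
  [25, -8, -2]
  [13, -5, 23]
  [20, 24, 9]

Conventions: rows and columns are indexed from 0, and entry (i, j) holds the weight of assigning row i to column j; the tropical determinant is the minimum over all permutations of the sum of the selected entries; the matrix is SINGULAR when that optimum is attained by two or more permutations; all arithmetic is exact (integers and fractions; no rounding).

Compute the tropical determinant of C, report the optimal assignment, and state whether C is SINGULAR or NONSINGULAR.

σ = (0, 1, 2): 25 + (-5) + 9 = 29
σ = (0, 2, 1): 25 + 23 + 24 = 72
σ = (1, 0, 2): (-8) + 13 + 9 = 14
σ = (1, 2, 0): (-8) + 23 + 20 = 35
σ = (2, 0, 1): (-2) + 13 + 24 = 35
σ = (2, 1, 0): (-2) + (-5) + 20 = 13
Optimal value attained by: σ = (2, 1, 0).
Answer: det⊕(C) = 13; verdict: NONSINGULAR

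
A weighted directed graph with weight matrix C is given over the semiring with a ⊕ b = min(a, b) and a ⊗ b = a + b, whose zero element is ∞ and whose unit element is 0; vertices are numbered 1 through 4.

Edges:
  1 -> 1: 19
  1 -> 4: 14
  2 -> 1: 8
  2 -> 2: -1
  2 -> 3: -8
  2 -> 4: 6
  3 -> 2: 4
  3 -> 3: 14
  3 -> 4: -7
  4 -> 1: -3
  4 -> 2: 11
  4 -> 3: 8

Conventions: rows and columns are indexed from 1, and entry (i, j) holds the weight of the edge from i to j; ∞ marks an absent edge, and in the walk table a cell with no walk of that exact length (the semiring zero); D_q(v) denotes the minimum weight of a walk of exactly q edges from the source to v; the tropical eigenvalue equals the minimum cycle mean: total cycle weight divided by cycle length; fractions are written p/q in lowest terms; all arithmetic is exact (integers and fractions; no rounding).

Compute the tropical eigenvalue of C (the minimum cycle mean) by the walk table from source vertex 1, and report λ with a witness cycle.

q=0: [0, ∞, ∞, ∞]
q=1: [19, ∞, ∞, 14]
q=2: [11, 25, 22, 33]
q=3: [30, 24, 17, 15]
q=4: [12, 21, 16, 10]
Optimal cycle mean attained by: cycle 2->3->2, total (-8) + 4, length 2.
Answer: λ = -2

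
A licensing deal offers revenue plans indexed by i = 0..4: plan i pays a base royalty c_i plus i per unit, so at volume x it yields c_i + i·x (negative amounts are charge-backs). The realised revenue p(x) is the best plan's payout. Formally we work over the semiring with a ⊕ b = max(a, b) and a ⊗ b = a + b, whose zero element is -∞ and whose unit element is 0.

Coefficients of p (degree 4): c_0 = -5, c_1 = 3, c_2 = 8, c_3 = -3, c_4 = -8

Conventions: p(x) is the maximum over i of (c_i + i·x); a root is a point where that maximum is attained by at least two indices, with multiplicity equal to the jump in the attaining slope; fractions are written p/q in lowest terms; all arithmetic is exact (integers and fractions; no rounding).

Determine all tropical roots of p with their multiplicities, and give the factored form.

hull edge (i=0, c=-5) to (i=1, c=3): slope 8, span 1
hull edge (i=1, c=3) to (i=2, c=8): slope 5, span 1
hull edge (i=2, c=8) to (i=4, c=-8): slope -8, span 2
Factored form: p(x) = -8 ⊗ (x ⊕ (-8)) ⊗ (x ⊕ (-5)) ⊗ (x ⊕ 8) ⊗ (x ⊕ 8)
Answer: roots = -8 (mult 1), -5 (mult 1), 8 (mult 2)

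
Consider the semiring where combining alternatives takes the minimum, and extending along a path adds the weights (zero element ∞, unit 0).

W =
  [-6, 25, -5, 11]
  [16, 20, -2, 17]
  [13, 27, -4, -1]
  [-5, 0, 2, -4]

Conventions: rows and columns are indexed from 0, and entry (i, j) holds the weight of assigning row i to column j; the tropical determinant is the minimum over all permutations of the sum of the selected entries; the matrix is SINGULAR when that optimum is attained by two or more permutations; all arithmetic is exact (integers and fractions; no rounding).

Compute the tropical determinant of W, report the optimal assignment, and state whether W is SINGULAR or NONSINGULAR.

σ = (0, 1, 2, 3): (-6) + 20 + (-4) + (-4) = 6
σ = (0, 1, 3, 2): (-6) + 20 + (-1) + 2 = 15
σ = (0, 2, 1, 3): (-6) + (-2) + 27 + (-4) = 15
σ = (0, 2, 3, 1): (-6) + (-2) + (-1) + 0 = -9
σ = (0, 3, 1, 2): (-6) + 17 + 27 + 2 = 40
σ = (0, 3, 2, 1): (-6) + 17 + (-4) + 0 = 7
σ = (1, 0, 2, 3): 25 + 16 + (-4) + (-4) = 33
σ = (1, 0, 3, 2): 25 + 16 + (-1) + 2 = 42
σ = (1, 2, 0, 3): 25 + (-2) + 13 + (-4) = 32
σ = (1, 2, 3, 0): 25 + (-2) + (-1) + (-5) = 17
σ = (1, 3, 0, 2): 25 + 17 + 13 + 2 = 57
σ = (1, 3, 2, 0): 25 + 17 + (-4) + (-5) = 33
σ = (2, 0, 1, 3): (-5) + 16 + 27 + (-4) = 34
σ = (2, 0, 3, 1): (-5) + 16 + (-1) + 0 = 10
σ = (2, 1, 0, 3): (-5) + 20 + 13 + (-4) = 24
σ = (2, 1, 3, 0): (-5) + 20 + (-1) + (-5) = 9
σ = (2, 3, 0, 1): (-5) + 17 + 13 + 0 = 25
σ = (2, 3, 1, 0): (-5) + 17 + 27 + (-5) = 34
σ = (3, 0, 1, 2): 11 + 16 + 27 + 2 = 56
σ = (3, 0, 2, 1): 11 + 16 + (-4) + 0 = 23
σ = (3, 1, 0, 2): 11 + 20 + 13 + 2 = 46
σ = (3, 1, 2, 0): 11 + 20 + (-4) + (-5) = 22
σ = (3, 2, 0, 1): 11 + (-2) + 13 + 0 = 22
σ = (3, 2, 1, 0): 11 + (-2) + 27 + (-5) = 31
Optimal value attained by: σ = (0, 2, 3, 1).
Answer: det⊕(W) = -9; verdict: NONSINGULAR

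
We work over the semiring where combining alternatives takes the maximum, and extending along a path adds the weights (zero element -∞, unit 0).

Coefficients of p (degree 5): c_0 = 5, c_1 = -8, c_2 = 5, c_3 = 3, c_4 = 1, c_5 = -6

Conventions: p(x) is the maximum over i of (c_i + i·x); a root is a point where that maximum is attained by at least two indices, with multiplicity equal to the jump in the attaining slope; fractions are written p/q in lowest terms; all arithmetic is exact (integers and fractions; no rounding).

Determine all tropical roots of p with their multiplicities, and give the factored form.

hull edge (i=0, c=5) to (i=2, c=5): slope 0, span 2
hull edge (i=2, c=5) to (i=4, c=1): slope -2, span 2
hull edge (i=4, c=1) to (i=5, c=-6): slope -7, span 1
Factored form: p(x) = -6 ⊗ (x ⊕ 0) ⊗ (x ⊕ 0) ⊗ (x ⊕ 2) ⊗ (x ⊕ 2) ⊗ (x ⊕ 7)
Answer: roots = 0 (mult 2), 2 (mult 2), 7 (mult 1)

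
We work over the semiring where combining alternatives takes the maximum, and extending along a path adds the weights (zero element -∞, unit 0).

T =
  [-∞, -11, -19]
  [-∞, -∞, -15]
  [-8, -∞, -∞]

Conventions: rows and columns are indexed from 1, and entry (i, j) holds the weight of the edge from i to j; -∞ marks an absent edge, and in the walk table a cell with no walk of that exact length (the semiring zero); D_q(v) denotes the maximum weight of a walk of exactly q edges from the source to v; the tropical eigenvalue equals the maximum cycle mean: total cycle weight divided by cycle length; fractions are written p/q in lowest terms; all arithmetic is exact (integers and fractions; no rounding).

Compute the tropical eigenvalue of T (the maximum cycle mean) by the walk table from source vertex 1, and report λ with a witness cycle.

q=0: [0, -∞, -∞]
q=1: [-∞, -11, -19]
q=2: [-27, -∞, -26]
q=3: [-34, -38, -46]
Optimal cycle mean attained by: cycle 1->2->3->1, total (-11) + (-15) + (-8), length 3.
Answer: λ = -34/3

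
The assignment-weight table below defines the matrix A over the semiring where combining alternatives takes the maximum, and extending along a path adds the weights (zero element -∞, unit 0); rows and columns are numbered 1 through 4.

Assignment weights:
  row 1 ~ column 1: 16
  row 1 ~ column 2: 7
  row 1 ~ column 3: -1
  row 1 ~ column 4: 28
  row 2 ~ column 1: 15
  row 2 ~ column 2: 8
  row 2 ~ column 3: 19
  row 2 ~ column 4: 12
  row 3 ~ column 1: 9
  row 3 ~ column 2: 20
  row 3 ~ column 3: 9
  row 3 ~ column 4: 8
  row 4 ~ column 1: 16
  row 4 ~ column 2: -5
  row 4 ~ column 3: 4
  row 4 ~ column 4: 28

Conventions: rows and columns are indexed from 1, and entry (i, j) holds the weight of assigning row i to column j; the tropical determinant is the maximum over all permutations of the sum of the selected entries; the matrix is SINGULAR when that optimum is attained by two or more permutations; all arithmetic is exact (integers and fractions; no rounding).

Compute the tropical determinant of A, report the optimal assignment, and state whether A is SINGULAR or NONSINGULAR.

σ = (1, 2, 3, 4): 16 + 8 + 9 + 28 = 61
σ = (1, 2, 4, 3): 16 + 8 + 8 + 4 = 36
σ = (1, 3, 2, 4): 16 + 19 + 20 + 28 = 83
σ = (1, 3, 4, 2): 16 + 19 + 8 + (-5) = 38
σ = (1, 4, 2, 3): 16 + 12 + 20 + 4 = 52
σ = (1, 4, 3, 2): 16 + 12 + 9 + (-5) = 32
σ = (2, 1, 3, 4): 7 + 15 + 9 + 28 = 59
σ = (2, 1, 4, 3): 7 + 15 + 8 + 4 = 34
σ = (2, 3, 1, 4): 7 + 19 + 9 + 28 = 63
σ = (2, 3, 4, 1): 7 + 19 + 8 + 16 = 50
σ = (2, 4, 1, 3): 7 + 12 + 9 + 4 = 32
σ = (2, 4, 3, 1): 7 + 12 + 9 + 16 = 44
σ = (3, 1, 2, 4): (-1) + 15 + 20 + 28 = 62
σ = (3, 1, 4, 2): (-1) + 15 + 8 + (-5) = 17
σ = (3, 2, 1, 4): (-1) + 8 + 9 + 28 = 44
σ = (3, 2, 4, 1): (-1) + 8 + 8 + 16 = 31
σ = (3, 4, 1, 2): (-1) + 12 + 9 + (-5) = 15
σ = (3, 4, 2, 1): (-1) + 12 + 20 + 16 = 47
σ = (4, 1, 2, 3): 28 + 15 + 20 + 4 = 67
σ = (4, 1, 3, 2): 28 + 15 + 9 + (-5) = 47
σ = (4, 2, 1, 3): 28 + 8 + 9 + 4 = 49
σ = (4, 2, 3, 1): 28 + 8 + 9 + 16 = 61
σ = (4, 3, 1, 2): 28 + 19 + 9 + (-5) = 51
σ = (4, 3, 2, 1): 28 + 19 + 20 + 16 = 83
Optimal value attained by: σ = (1, 3, 2, 4).
Answer: det⊕(A) = 83; verdict: SINGULAR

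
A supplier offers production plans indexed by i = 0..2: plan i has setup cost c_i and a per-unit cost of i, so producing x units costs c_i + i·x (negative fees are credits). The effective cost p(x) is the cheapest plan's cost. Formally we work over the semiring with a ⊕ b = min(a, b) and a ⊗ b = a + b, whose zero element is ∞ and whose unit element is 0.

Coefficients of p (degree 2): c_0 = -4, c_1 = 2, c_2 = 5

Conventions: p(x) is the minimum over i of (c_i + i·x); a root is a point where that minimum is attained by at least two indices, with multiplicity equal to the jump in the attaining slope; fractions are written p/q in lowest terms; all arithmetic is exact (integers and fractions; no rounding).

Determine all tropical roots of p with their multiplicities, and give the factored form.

hull edge (i=0, c=-4) to (i=2, c=5): slope 9/2, span 2
Factored form: p(x) = 5 ⊗ (x ⊕ (-9/2)) ⊗ (x ⊕ (-9/2))
Answer: roots = -9/2 (mult 2)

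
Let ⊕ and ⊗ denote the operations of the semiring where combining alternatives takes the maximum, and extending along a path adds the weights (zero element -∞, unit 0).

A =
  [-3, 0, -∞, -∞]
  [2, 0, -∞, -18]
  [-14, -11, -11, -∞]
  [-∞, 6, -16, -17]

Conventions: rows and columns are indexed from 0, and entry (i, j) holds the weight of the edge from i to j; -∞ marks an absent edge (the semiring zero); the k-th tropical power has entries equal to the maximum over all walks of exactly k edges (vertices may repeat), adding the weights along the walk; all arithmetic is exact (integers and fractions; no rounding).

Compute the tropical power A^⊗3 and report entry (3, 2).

A^⊗2:
  [2, 0, -∞, -18]
  [2, 2, -34, -18]
  [-9, -11, -22, -29]
  [8, 6, -27, -12]
A^⊗3:
  [2, 2, -34, -18]
  [4, 2, -34, -16]
  [-9, -9, -33, -29]
  [8, 8, -28, -12]
Key observation: the optimum is the walk 3->1->3->2, with weight 6 + (-18) + (-16) = -28.
Optimal value attained by: walk 3->1->3->2.
Answer: (A^⊗3)[3][2] = -28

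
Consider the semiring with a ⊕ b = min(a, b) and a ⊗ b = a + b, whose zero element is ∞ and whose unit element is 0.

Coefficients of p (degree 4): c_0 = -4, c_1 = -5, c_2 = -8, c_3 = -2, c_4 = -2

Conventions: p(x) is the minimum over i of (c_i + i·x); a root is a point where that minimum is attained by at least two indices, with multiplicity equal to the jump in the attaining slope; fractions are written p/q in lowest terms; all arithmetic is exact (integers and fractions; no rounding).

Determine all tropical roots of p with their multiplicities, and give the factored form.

hull edge (i=0, c=-4) to (i=2, c=-8): slope -2, span 2
hull edge (i=2, c=-8) to (i=4, c=-2): slope 3, span 2
Factored form: p(x) = -2 ⊗ (x ⊕ (-3)) ⊗ (x ⊕ (-3)) ⊗ (x ⊕ 2) ⊗ (x ⊕ 2)
Answer: roots = -3 (mult 2), 2 (mult 2)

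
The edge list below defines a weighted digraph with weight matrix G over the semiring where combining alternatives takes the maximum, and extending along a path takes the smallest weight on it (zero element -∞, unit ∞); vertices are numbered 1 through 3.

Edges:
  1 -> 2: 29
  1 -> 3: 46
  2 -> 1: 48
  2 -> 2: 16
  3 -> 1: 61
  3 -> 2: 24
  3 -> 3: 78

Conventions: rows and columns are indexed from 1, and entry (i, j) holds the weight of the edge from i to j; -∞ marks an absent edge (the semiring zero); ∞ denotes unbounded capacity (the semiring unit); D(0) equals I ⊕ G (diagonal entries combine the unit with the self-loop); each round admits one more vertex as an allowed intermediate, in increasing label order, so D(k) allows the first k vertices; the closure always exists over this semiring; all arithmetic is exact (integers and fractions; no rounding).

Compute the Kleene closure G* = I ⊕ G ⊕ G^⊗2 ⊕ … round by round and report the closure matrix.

D(0):
  [∞, 29, 46]
  [48, ∞, -∞]
  [61, 24, ∞]
D(1):
  [∞, 29, 46]
  [48, ∞, 46]
  [61, 29, ∞]
D(2):
  [∞, 29, 46]
  [48, ∞, 46]
  [61, 29, ∞]
D(3):
  [∞, 29, 46]
  [48, ∞, 46]
  [61, 29, ∞]
Answer: G* = [[∞, 29, 46], [48, ∞, 46], [61, 29, ∞]]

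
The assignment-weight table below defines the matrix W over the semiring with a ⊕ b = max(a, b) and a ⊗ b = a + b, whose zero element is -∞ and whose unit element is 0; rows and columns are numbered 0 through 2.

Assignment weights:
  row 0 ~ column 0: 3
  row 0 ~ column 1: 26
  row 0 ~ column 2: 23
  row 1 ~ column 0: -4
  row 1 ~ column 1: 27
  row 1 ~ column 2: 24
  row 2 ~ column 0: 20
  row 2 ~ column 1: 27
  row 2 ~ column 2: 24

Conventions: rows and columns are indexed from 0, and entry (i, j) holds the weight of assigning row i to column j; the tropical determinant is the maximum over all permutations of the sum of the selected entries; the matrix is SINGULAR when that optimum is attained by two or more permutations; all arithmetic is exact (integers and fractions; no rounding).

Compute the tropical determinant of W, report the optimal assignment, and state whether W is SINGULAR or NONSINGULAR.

σ = (0, 1, 2): 3 + 27 + 24 = 54
σ = (0, 2, 1): 3 + 24 + 27 = 54
σ = (1, 0, 2): 26 + (-4) + 24 = 46
σ = (1, 2, 0): 26 + 24 + 20 = 70
σ = (2, 0, 1): 23 + (-4) + 27 = 46
σ = (2, 1, 0): 23 + 27 + 20 = 70
Optimal value attained by: σ = (1, 2, 0).
Answer: det⊕(W) = 70; verdict: SINGULAR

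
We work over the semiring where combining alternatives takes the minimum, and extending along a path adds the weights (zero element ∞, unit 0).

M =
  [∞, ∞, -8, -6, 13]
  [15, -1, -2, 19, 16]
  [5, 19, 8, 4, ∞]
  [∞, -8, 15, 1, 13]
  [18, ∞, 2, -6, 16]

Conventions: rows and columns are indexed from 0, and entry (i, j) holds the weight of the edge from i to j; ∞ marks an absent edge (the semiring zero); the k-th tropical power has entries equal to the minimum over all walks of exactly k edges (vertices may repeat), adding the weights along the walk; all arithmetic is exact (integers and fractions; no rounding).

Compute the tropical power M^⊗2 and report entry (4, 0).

M^⊗2:
  [-3, -14, 0, -5, 7]
  [3, -2, -3, 2, 15]
  [13, -4, -3, -1, 17]
  [7, -9, -10, 2, 8]
  [7, -14, 9, -5, 7]
Key observation: the optimum is the walk 4->2->0, with weight 2 + 5 = 7.
Optimal value attained by: walk 4->2->0.
Answer: (M^⊗2)[4][0] = 7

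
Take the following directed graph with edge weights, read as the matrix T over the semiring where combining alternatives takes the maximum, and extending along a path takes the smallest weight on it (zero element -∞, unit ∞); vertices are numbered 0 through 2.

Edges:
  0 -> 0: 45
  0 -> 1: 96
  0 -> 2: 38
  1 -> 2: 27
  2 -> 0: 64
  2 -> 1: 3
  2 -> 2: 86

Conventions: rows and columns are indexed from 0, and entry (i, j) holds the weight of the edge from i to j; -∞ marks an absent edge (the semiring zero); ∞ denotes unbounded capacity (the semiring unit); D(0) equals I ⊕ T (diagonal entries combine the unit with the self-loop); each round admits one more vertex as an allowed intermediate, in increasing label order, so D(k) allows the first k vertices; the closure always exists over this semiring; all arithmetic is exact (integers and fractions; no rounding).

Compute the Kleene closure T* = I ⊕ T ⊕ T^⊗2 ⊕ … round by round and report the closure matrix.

D(0):
  [∞, 96, 38]
  [-∞, ∞, 27]
  [64, 3, ∞]
D(1):
  [∞, 96, 38]
  [-∞, ∞, 27]
  [64, 64, ∞]
D(2):
  [∞, 96, 38]
  [-∞, ∞, 27]
  [64, 64, ∞]
D(3):
  [∞, 96, 38]
  [27, ∞, 27]
  [64, 64, ∞]
Answer: T* = [[∞, 96, 38], [27, ∞, 27], [64, 64, ∞]]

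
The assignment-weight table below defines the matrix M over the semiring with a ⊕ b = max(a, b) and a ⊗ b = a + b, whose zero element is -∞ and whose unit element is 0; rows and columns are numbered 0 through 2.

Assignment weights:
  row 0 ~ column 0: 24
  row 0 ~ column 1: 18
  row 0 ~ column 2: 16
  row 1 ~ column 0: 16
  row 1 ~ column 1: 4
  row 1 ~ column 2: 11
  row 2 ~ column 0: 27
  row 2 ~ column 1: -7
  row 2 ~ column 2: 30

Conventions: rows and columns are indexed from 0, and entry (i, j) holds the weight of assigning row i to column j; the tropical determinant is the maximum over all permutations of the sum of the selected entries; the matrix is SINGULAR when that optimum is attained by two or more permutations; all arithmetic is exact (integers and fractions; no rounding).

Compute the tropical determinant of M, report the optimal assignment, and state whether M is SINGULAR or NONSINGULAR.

σ = (0, 1, 2): 24 + 4 + 30 = 58
σ = (0, 2, 1): 24 + 11 + (-7) = 28
σ = (1, 0, 2): 18 + 16 + 30 = 64
σ = (1, 2, 0): 18 + 11 + 27 = 56
σ = (2, 0, 1): 16 + 16 + (-7) = 25
σ = (2, 1, 0): 16 + 4 + 27 = 47
Optimal value attained by: σ = (1, 0, 2).
Answer: det⊕(M) = 64; verdict: NONSINGULAR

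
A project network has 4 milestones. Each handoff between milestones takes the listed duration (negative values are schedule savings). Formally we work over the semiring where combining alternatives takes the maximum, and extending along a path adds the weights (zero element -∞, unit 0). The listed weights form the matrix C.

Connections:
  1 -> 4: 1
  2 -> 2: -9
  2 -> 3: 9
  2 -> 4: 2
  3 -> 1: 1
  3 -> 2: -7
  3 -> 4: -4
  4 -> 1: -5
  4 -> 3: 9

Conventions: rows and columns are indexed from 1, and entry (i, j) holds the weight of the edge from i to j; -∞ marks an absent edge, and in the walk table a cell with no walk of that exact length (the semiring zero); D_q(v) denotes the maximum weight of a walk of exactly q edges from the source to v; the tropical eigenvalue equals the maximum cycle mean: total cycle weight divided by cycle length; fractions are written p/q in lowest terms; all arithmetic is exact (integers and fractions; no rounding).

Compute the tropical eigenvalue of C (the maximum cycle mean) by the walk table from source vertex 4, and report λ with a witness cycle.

q=0: [-∞, -∞, -∞, 0]
q=1: [-5, -∞, 9, -∞]
q=2: [10, 2, -∞, 5]
q=3: [0, -7, 14, 11]
q=4: [15, 7, 20, 10]
Optimal cycle mean attained by: cycle 1->4->3->1, total 1 + 9 + 1, length 3.
Answer: λ = 11/3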